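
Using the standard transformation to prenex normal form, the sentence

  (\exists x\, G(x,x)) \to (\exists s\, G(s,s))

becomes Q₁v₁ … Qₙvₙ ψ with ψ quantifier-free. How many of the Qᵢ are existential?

Rewrite implications/biconditionals: A → B as ¬A ∨ B.
  \neg (\exists x\, G(x,x)) \lor (\exists s\, G(s,s))
Push ¬ through the quantifiers and connectives to reach negation normal form:
  (\forall x\, \neg G(x,x)) \lor (\exists s\, G(s,s))
All bound variables are already distinct, so no renaming is needed.
Finally move all quantifiers to the prefix:
  \forall x\, \exists s\, (\neg G(x,x) \lor G(s,s))
The prefix is \forall x \exists s: 1 universal, 1 existential.

1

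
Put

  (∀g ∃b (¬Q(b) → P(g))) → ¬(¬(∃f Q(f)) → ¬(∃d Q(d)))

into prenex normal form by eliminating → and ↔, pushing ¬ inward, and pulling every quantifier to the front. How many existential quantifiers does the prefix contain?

2

First replace A → B with ¬A ∨ B.
  ¬(∀g ∃b (¬¬Q(b) ∨ P(g))) ∨ ¬(¬¬(∃f Q(f)) ∨ ¬(∃d Q(d)))
Drive negations inward (¬∀x A ≡ ∃x ¬A, ¬∃x A ≡ ∀x ¬A, De Morgan for ∧/∨):
  (∃g ∀b (¬Q(b) ∧ ¬P(g))) ∨ (∀f ¬Q(f)) ∧ (∃d Q(d))
All bound variables are already distinct, so no renaming is needed.
Extract every quantifier outward, since the variables are now distinct and don't occur free across branches:
  ∃g ∀b ∀f ∃d (¬Q(b) ∧ ¬P(g) ∨ ¬Q(f) ∧ Q(d))
The prefix is ∃g ∀b ∀f ∃d: 2 universal, 2 existential.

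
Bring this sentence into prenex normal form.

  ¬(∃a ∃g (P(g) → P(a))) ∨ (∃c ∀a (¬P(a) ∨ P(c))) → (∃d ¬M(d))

First replace A → B with ¬A ∨ B.
  ¬(¬(∃a ∃g (¬P(g) ∨ P(a))) ∨ (∃c ∀a (¬P(a) ∨ P(c)))) ∨ (∃d ¬M(d))
Drive negations inward (¬∀x A ≡ ∃x ¬A, ¬∃x A ≡ ∀x ¬A, De Morgan for ∧/∨):
  (∃a ∃g (¬P(g) ∨ P(a))) ∧ (∀c ∃a (P(a) ∧ ¬P(c))) ∨ (∃d ¬M(d))
Give each quantifier a distinct variable: a↦x1.
  (∃a ∃g (¬P(g) ∨ P(a))) ∧ (∀c ∃x1 (P(x1) ∧ ¬P(c))) ∨ (∃d ¬M(d))
Extract every quantifier outward, since the variables are now distinct and don't occur free across branches:
  ∃a ∃g ∀c ∃x1 ∃d ((¬P(g) ∨ P(a)) ∧ P(x1) ∧ ¬P(c) ∨ ¬M(d))

∃a ∃g ∀c ∃x1 ∃d ((¬P(g) ∨ P(a)) ∧ P(x1) ∧ ¬P(c) ∨ ¬M(d))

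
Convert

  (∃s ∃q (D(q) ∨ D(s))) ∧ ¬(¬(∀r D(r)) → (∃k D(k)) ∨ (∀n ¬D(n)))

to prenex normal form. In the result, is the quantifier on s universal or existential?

First replace A → B with ¬A ∨ B.
  (∃s ∃q (D(q) ∨ D(s))) ∧ ¬(¬¬(∀r D(r)) ∨ (∃k D(k)) ∨ (∀n ¬D(n)))
Drive negations inward (¬∀x A ≡ ∃x ¬A, ¬∃x A ≡ ∀x ¬A, De Morgan for ∧/∨):
  (∃s ∃q (D(q) ∨ D(s))) ∧ (∃r ¬D(r)) ∧ (∀k ¬D(k)) ∧ (∃n D(n))
Extract every quantifier outward, since the variables are now distinct and don't occur free across branches:
  ∃s ∃q ∃r ∀k ∃n ((D(q) ∨ D(s)) ∧ ¬D(r) ∧ ¬D(k) ∧ D(n))
The quantifier ∃s sits under an even number of negations (counting the antecedent side of each →), so it remains existential.

existential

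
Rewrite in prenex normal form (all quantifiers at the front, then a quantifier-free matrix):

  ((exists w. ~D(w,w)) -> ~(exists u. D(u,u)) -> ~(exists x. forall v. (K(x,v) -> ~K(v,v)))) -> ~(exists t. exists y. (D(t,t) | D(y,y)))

Rewrite implications/biconditionals: A → B as ¬A ∨ B.
  ~(~(exists w. ~D(w,w)) | ~~(exists u. D(u,u)) | ~(exists x. forall v. (~K(x,v) | ~K(v,v)))) | ~(exists t. exists y. (D(t,t) | D(y,y)))
Drive negations inward (¬∀x A ≡ ∃x ¬A, ¬∃x A ≡ ∀x ¬A, De Morgan for ∧/∨):
  (exists w. ~D(w,w)) & (forall u. ~D(u,u)) & (exists x. forall v. (~K(x,v) | ~K(v,v))) | (forall t. forall y. (~D(t,t) & ~D(y,y)))
All bound variables are already distinct, so no renaming is needed.
Extract every quantifier outward, since the variables are now distinct and don't occur free across branches:
  exists w. forall u. exists x. forall v. forall t. forall y. (~D(w,w) & ~D(u,u) & (~K(x,v) | ~K(v,v)) | ~D(t,t) & ~D(y,y))

exists w. forall u. exists x. forall v. forall t. forall y. (~D(w,w) & ~D(u,u) & (~K(x,v) | ~K(v,v)) | ~D(t,t) & ~D(y,y))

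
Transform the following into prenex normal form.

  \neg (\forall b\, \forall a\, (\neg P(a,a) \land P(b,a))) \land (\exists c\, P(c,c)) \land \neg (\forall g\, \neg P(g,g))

Drive negations inward (¬∀x A ≡ ∃x ¬A, ¬∃x A ≡ ∀x ¬A, De Morgan for ∧/∨):
  (\exists b\, \exists a\, (P(a,a) \lor \neg P(b,a))) \land (\exists c\, P(c,c)) \land (\exists g\, P(g,g))
All bound variables are already distinct, so no renaming is needed.
Extract every quantifier outward, since the variables are now distinct and don't occur free across branches:
  \exists b\, \exists a\, \exists c\, \exists g\, ((P(a,a) \lor \neg P(b,a)) \land P(c,c) \land P(g,g))

\exists b\, \exists a\, \exists c\, \exists g\, ((P(a,a) \lor \neg P(b,a)) \land P(c,c) \land P(g,g))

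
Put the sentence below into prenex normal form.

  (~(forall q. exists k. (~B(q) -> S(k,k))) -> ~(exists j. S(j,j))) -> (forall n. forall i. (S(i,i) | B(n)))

Eliminate → and ↔ using ¬ and ∨.
  ~(~~(forall q. exists k. (~~B(q) | S(k,k))) | ~(exists j. S(j,j))) | (forall n. forall i. (S(i,i) | B(n)))
Push ¬ through the quantifiers and connectives to reach negation normal form:
  (exists q. forall k. (~B(q) & ~S(k,k))) & (exists j. S(j,j)) | (forall n. forall i. (S(i,i) | B(n)))
All bound variables are already distinct, so no renaming is needed.
Pull the quantifiers to the front (each side's bound variable is not free in the other side):
  exists q. forall k. exists j. forall n. forall i. (~B(q) & ~S(k,k) & S(j,j) | S(i,i) | B(n))

exists q. forall k. exists j. forall n. forall i. (~B(q) & ~S(k,k) & S(j,j) | S(i,i) | B(n))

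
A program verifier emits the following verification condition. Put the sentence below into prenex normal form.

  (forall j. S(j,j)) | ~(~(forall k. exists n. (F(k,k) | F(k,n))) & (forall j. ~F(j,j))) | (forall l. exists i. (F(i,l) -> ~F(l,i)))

Eliminate → and ↔ using ¬ and ∨.
  (forall j. S(j,j)) | ~(~(forall k. exists n. (F(k,k) | F(k,n))) & (forall j. ~F(j,j))) | (forall l. exists i. (~F(i,l) | ~F(l,i)))
Push ¬ through the quantifiers and connectives to reach negation normal form:
  (forall j. S(j,j)) | (forall k. exists n. (F(k,k) | F(k,n))) | (exists j. F(j,j)) | (forall l. exists i. (~F(i,l) | ~F(l,i)))
Standardize variables apart so no two quantifiers bind the same name: j↦s.
  (forall j. S(j,j)) | (forall k. exists n. (F(k,k) | F(k,n))) | (exists s. F(s,s)) | (forall l. exists i. (~F(i,l) | ~F(l,i)))
Pull the quantifiers to the front (each side's bound variable is not free in the other side):
  forall j. forall k. exists n. exists s. forall l. exists i. (S(j,j) | F(k,k) | F(k,n) | F(s,s) | ~F(i,l) | ~F(l,i))

forall j. forall k. exists n. exists s. forall l. exists i. (S(j,j) | F(k,k) | F(k,n) | F(s,s) | ~F(i,l) | ~F(l,i))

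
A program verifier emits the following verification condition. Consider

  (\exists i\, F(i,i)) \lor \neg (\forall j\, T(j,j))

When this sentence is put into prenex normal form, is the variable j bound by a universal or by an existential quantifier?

Push ¬ through the quantifiers and connectives to reach negation normal form:
  (\exists i\, F(i,i)) \lor (\exists j\, \neg T(j,j))
Pull the quantifiers to the front (each side's bound variable is not free in the other side):
  \exists i\, \exists j\, (F(i,i) \lor \neg T(j,j))
The quantifier \forall j sits under an odd number of negations, so it flips to \exists j.

existential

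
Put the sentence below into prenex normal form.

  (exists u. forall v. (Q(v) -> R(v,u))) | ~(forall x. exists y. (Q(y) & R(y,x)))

Rewrite implications/biconditionals: A → B as ¬A ∨ B.
  (exists u. forall v. (~Q(v) | R(v,u))) | ~(forall x. exists y. (Q(y) & R(y,x)))
Drive negations inward (¬∀x A ≡ ∃x ¬A, ¬∃x A ≡ ∀x ¬A, De Morgan for ∧/∨):
  (exists u. forall v. (~Q(v) | R(v,u))) | (exists x. forall y. (~Q(y) | ~R(y,x)))
Extract every quantifier outward, since the variables are now distinct and don't occur free across branches:
  exists u. forall v. exists x. forall y. (~Q(v) | R(v,u) | ~Q(y) | ~R(y,x))

exists u. forall v. exists x. forall y. (~Q(v) | R(v,u) | ~Q(y) | ~R(y,x))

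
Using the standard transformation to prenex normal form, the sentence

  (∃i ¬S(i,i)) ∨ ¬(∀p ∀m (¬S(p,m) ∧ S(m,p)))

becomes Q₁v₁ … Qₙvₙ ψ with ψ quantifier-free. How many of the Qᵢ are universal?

0

Drive negations inward (¬∀x A ≡ ∃x ¬A, ¬∃x A ≡ ∀x ¬A, De Morgan for ∧/∨):
  (∃i ¬S(i,i)) ∨ (∃p ∃m (S(p,m) ∨ ¬S(m,p)))
All bound variables are already distinct, so no renaming is needed.
Pull the quantifiers to the front (each side's bound variable is not free in the other side):
  ∃i ∃p ∃m (¬S(i,i) ∨ S(p,m) ∨ ¬S(m,p))
The prefix is ∃i ∃p ∃m: 0 universal, 3 existential.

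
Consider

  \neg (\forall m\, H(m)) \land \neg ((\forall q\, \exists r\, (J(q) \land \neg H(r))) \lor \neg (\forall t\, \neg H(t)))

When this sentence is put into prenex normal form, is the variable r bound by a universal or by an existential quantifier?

Drive negations inward (¬∀x A ≡ ∃x ¬A, ¬∃x A ≡ ∀x ¬A, De Morgan for ∧/∨):
  (\exists m\, \neg H(m)) \land (\exists q\, \forall r\, (\neg J(q) \lor H(r))) \land (\forall t\, \neg H(t))
All bound variables are already distinct, so no renaming is needed.
Finally move all quantifiers to the prefix:
  \exists m\, \exists q\, \forall r\, \forall t\, (\neg H(m) \land (\neg J(q) \lor H(r)) \land \neg H(t))
The quantifier \exists r sits under an odd number of negations, so it flips to \forall r.

universal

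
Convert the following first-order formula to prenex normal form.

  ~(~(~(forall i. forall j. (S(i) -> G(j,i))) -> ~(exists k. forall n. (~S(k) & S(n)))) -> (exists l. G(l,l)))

exists i. exists j. exists k. forall n. forall l. (S(i) & ~G(j,i) & ~S(k) & S(n) & ~G(l,l))

First replace A → B with ¬A ∨ B.
  ~(~~(~~(forall i. forall j. (~S(i) | G(j,i))) | ~(exists k. forall n. (~S(k) & S(n)))) | (exists l. G(l,l)))
Drive negations inward (¬∀x A ≡ ∃x ¬A, ¬∃x A ≡ ∀x ¬A, De Morgan for ∧/∨):
  (exists i. exists j. (S(i) & ~G(j,i))) & (exists k. forall n. (~S(k) & S(n))) & (forall l. ~G(l,l))
All bound variables are already distinct, so no renaming is needed.
Finally move all quantifiers to the prefix:
  exists i. exists j. exists k. forall n. forall l. (S(i) & ~G(j,i) & ~S(k) & S(n) & ~G(l,l))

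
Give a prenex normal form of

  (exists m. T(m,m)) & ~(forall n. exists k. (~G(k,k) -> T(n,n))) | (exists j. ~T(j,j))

Eliminate → and ↔ using ¬ and ∨.
  (exists m. T(m,m)) & ~(forall n. exists k. (~~G(k,k) | T(n,n))) | (exists j. ~T(j,j))
Move each ¬ inward, flipping quantifiers it crosses:
  (exists m. T(m,m)) & (exists n. forall k. (~G(k,k) & ~T(n,n))) | (exists j. ~T(j,j))
Pull the quantifiers to the front (each side's bound variable is not free in the other side):
  exists m. exists n. forall k. exists j. (T(m,m) & ~G(k,k) & ~T(n,n) | ~T(j,j))

exists m. exists n. forall k. exists j. (T(m,m) & ~G(k,k) & ~T(n,n) | ~T(j,j))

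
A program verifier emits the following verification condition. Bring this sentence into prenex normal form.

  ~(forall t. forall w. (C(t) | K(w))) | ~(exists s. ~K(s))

Move each ¬ inward, flipping quantifiers it crosses:
  (exists t. exists w. (~C(t) & ~K(w))) | (forall s. K(s))
Pull the quantifiers to the front (each side's bound variable is not free in the other side):
  exists t. exists w. forall s. (~C(t) & ~K(w) | K(s))

exists t. exists w. forall s. (~C(t) & ~K(w) | K(s))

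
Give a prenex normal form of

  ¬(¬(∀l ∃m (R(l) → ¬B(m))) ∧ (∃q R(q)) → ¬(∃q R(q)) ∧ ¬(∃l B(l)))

Rewrite implications/biconditionals: A → B as ¬A ∨ B.
  ¬(¬(¬(∀l ∃m (¬R(l) ∨ ¬B(m))) ∧ (∃q R(q))) ∨ ¬(∃q R(q)) ∧ ¬(∃l B(l)))
Drive negations inward (¬∀x A ≡ ∃x ¬A, ¬∃x A ≡ ∀x ¬A, De Morgan for ∧/∨):
  (∃l ∀m (R(l) ∧ B(m))) ∧ (∃q R(q)) ∧ ((∃q R(q)) ∨ (∃l B(l)))
Give each quantifier a distinct variable: q↦p, l↦u1.
  (∃l ∀m (R(l) ∧ B(m))) ∧ (∃q R(q)) ∧ ((∃p R(p)) ∨ (∃u1 B(u1)))
Pull the quantifiers to the front (each side's bound variable is not free in the other side):
  ∃l ∀m ∃q ∃p ∃u1 (R(l) ∧ B(m) ∧ R(q) ∧ (R(p) ∨ B(u1)))

∃l ∀m ∃q ∃p ∃u1 (R(l) ∧ B(m) ∧ R(q) ∧ (R(p) ∨ B(u1)))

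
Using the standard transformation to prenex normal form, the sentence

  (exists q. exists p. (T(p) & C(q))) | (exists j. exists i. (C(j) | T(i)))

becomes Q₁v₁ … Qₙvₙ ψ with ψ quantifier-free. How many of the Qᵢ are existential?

4

All bound variables are already distinct, so no renaming is needed.
Finally move all quantifiers to the prefix:
  exists q. exists p. exists j. exists i. (T(p) & C(q) | C(j) | T(i))
The prefix is exists q exists p exists j exists i: 0 universal, 4 existential.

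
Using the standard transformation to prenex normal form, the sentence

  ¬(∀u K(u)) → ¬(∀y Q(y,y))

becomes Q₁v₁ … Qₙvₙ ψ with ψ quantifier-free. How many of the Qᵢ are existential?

Eliminate → and ↔ using ¬ and ∨.
  ¬¬(∀u K(u)) ∨ ¬(∀y Q(y,y))
Move each ¬ inward, flipping quantifiers it crosses:
  (∀u K(u)) ∨ (∃y ¬Q(y,y))
All bound variables are already distinct, so no renaming is needed.
Pull the quantifiers to the front (each side's bound variable is not free in the other side):
  ∀u ∃y (K(u) ∨ ¬Q(y,y))
The prefix is ∀u ∃y: 1 universal, 1 existential.

1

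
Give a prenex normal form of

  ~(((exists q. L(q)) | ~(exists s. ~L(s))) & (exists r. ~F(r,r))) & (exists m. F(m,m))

Drive negations inward (¬∀x A ≡ ∃x ¬A, ¬∃x A ≡ ∀x ¬A, De Morgan for ∧/∨):
  ((forall q. ~L(q)) & (exists s. ~L(s)) | (forall r. F(r,r))) & (exists m. F(m,m))
All bound variables are already distinct, so no renaming is needed.
Extract every quantifier outward, since the variables are now distinct and don't occur free across branches:
  forall q. exists s. forall r. exists m. ((~L(q) & ~L(s) | F(r,r)) & F(m,m))

forall q. exists s. forall r. exists m. ((~L(q) & ~L(s) | F(r,r)) & F(m,m))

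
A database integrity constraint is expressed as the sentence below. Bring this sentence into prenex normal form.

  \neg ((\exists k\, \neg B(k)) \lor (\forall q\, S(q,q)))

Drive negations inward (¬∀x A ≡ ∃x ¬A, ¬∃x A ≡ ∀x ¬A, De Morgan for ∧/∨):
  (\forall k\, B(k)) \land (\exists q\, \neg S(q,q))
All bound variables are already distinct, so no renaming is needed.
Pull the quantifiers to the front (each side's bound variable is not free in the other side):
  \forall k\, \exists q\, (B(k) \land \neg S(q,q))

\forall k\, \exists q\, (B(k) \land \neg S(q,q))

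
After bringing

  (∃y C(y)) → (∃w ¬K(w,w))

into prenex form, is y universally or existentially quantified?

Eliminate → and ↔ using ¬ and ∨.
  ¬(∃y C(y)) ∨ (∃w ¬K(w,w))
Drive negations inward (¬∀x A ≡ ∃x ¬A, ¬∃x A ≡ ∀x ¬A, De Morgan for ∧/∨):
  (∀y ¬C(y)) ∨ (∃w ¬K(w,w))
All bound variables are already distinct, so no renaming is needed.
Finally move all quantifiers to the prefix:
  ∀y ∃w (¬C(y) ∨ ¬K(w,w))
The quantifier ∃y sits under an odd number of negations (counting the antecedent side of each →), so it flips to ∀y.

universal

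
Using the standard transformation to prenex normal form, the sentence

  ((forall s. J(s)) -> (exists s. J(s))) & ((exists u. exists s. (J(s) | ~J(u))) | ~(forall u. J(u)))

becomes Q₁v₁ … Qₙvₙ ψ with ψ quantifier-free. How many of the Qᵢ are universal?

0

First replace A → B with ¬A ∨ B.
  (~(forall s. J(s)) | (exists s. J(s))) & ((exists u. exists s. (J(s) | ~J(u))) | ~(forall u. J(u)))
Push ¬ through the quantifiers and connectives to reach negation normal form:
  ((exists s. ~J(s)) | (exists s. J(s))) & ((exists u. exists s. (J(s) | ~J(u))) | (exists u. ~J(u)))
Give each quantifier a distinct variable: s↦r, s↦w, u↦q.
  ((exists s. ~J(s)) | (exists r. J(r))) & ((exists u. exists w. (J(w) | ~J(u))) | (exists q. ~J(q)))
Pull the quantifiers to the front (each side's bound variable is not free in the other side):
  exists s. exists r. exists u. exists w. exists q. ((~J(s) | J(r)) & (J(w) | ~J(u) | ~J(q)))
The prefix is exists s exists r exists u exists w exists q: 0 universal, 5 existential.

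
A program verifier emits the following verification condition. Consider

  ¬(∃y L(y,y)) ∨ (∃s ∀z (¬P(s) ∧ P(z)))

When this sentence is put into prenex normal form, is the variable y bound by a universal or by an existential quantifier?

Move each ¬ inward, flipping quantifiers it crosses:
  (∀y ¬L(y,y)) ∨ (∃s ∀z (¬P(s) ∧ P(z)))
Finally move all quantifiers to the prefix:
  ∀y ∃s ∀z (¬L(y,y) ∨ ¬P(s) ∧ P(z))
The quantifier ∃y sits under an odd number of negations, so it flips to ∀y.

universal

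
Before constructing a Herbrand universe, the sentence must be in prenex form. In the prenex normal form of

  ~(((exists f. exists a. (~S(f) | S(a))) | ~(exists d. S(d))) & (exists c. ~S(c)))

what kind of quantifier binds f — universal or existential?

universal

Drive negations inward (¬∀x A ≡ ∃x ¬A, ¬∃x A ≡ ∀x ¬A, De Morgan for ∧/∨):
  (forall f. forall a. (S(f) & ~S(a))) & (exists d. S(d)) | (forall c. S(c))
All bound variables are already distinct, so no renaming is needed.
Finally move all quantifiers to the prefix:
  forall f. forall a. exists d. forall c. (S(f) & ~S(a) & S(d) | S(c))
The quantifier exists f sits under an odd number of negations, so it flips to forall f.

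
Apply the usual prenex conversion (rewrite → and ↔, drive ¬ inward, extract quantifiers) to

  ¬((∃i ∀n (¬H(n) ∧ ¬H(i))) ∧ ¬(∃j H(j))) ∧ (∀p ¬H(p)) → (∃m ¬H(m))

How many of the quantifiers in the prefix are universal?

2

Eliminate → and ↔ using ¬ and ∨.
  ¬(¬((∃i ∀n (¬H(n) ∧ ¬H(i))) ∧ ¬(∃j H(j))) ∧ (∀p ¬H(p))) ∨ (∃m ¬H(m))
Push ¬ through the quantifiers and connectives to reach negation normal form:
  (∃i ∀n (¬H(n) ∧ ¬H(i))) ∧ (∀j ¬H(j)) ∨ (∃p H(p)) ∨ (∃m ¬H(m))
All bound variables are already distinct, so no renaming is needed.
Finally move all quantifiers to the prefix:
  ∃i ∀n ∀j ∃p ∃m (¬H(n) ∧ ¬H(i) ∧ ¬H(j) ∨ H(p) ∨ ¬H(m))
The prefix is ∃i ∀n ∀j ∃p ∃m: 2 universal, 3 existential.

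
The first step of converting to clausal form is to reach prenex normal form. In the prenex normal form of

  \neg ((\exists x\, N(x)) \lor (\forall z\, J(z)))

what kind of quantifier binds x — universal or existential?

Push ¬ through the quantifiers and connectives to reach negation normal form:
  (\forall x\, \neg N(x)) \land (\exists z\, \neg J(z))
All bound variables are already distinct, so no renaming is needed.
Finally move all quantifiers to the prefix:
  \forall x\, \exists z\, (\neg N(x) \land \neg J(z))
The quantifier \exists x sits under an odd number of negations, so it flips to \forall x.

universal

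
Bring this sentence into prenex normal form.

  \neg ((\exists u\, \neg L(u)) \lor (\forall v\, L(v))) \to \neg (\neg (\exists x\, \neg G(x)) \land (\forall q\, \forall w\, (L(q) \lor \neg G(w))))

\exists u\, \forall v\, \exists x\, \exists q\, \exists w\, (\neg L(u) \lor L(v) \lor \neg G(x) \lor \neg L(q) \land G(w))

First replace A → B with ¬A ∨ B.
  \neg \neg ((\exists u\, \neg L(u)) \lor (\forall v\, L(v))) \lor \neg (\neg (\exists x\, \neg G(x)) \land (\forall q\, \forall w\, (L(q) \lor \neg G(w))))
Push ¬ through the quantifiers and connectives to reach negation normal form:
  (\exists u\, \neg L(u)) \lor (\forall v\, L(v)) \lor (\exists x\, \neg G(x)) \lor (\exists q\, \exists w\, (\neg L(q) \land G(w)))
Finally move all quantifiers to the prefix:
  \exists u\, \forall v\, \exists x\, \exists q\, \exists w\, (\neg L(u) \lor L(v) \lor \neg G(x) \lor \neg L(q) \land G(w))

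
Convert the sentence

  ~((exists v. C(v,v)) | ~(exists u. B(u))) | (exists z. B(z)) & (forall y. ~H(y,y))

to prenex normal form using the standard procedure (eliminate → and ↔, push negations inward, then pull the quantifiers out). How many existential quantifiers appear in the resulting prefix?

Drive negations inward (¬∀x A ≡ ∃x ¬A, ¬∃x A ≡ ∀x ¬A, De Morgan for ∧/∨):
  (forall v. ~C(v,v)) & (exists u. B(u)) | (exists z. B(z)) & (forall y. ~H(y,y))
Extract every quantifier outward, since the variables are now distinct and don't occur free across branches:
  forall v. exists u. exists z. forall y. (~C(v,v) & B(u) | B(z) & ~H(y,y))
The prefix is forall v exists u exists z forall y: 2 universal, 2 existential.

2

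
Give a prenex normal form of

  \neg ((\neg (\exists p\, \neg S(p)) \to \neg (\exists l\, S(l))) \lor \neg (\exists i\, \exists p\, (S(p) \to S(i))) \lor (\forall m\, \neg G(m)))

First replace A → B with ¬A ∨ B.
  \neg (\neg \neg (\exists p\, \neg S(p)) \lor \neg (\exists l\, S(l)) \lor \neg (\exists i\, \exists p\, (\neg S(p) \lor S(i))) \lor (\forall m\, \neg G(m)))
Push ¬ through the quantifiers and connectives to reach negation normal form:
  (\forall p\, S(p)) \land (\exists l\, S(l)) \land (\exists i\, \exists p\, (\neg S(p) \lor S(i))) \land (\exists m\, G(m))
Give each quantifier a distinct variable: p↦x1.
  (\forall p\, S(p)) \land (\exists l\, S(l)) \land (\exists i\, \exists x1\, (\neg S(x1) \lor S(i))) \land (\exists m\, G(m))
Finally move all quantifiers to the prefix:
  \forall p\, \exists l\, \exists i\, \exists x1\, \exists m\, (S(p) \land S(l) \land (\neg S(x1) \lor S(i)) \land G(m))

\forall p\, \exists l\, \exists i\, \exists x1\, \exists m\, (S(p) \land S(l) \land (\neg S(x1) \lor S(i)) \land G(m))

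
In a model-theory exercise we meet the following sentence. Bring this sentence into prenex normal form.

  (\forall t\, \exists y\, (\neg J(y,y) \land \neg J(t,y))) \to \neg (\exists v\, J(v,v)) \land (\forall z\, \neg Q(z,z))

Eliminate → and ↔ using ¬ and ∨.
  \neg (\forall t\, \exists y\, (\neg J(y,y) \land \neg J(t,y))) \lor \neg (\exists v\, J(v,v)) \land (\forall z\, \neg Q(z,z))
Drive negations inward (¬∀x A ≡ ∃x ¬A, ¬∃x A ≡ ∀x ¬A, De Morgan for ∧/∨):
  (\exists t\, \forall y\, (J(y,y) \lor J(t,y))) \lor (\forall v\, \neg J(v,v)) \land (\forall z\, \neg Q(z,z))
All bound variables are already distinct, so no renaming is needed.
Extract every quantifier outward, since the variables are now distinct and don't occur free across branches:
  \exists t\, \forall y\, \forall v\, \forall z\, (J(y,y) \lor J(t,y) \lor \neg J(v,v) \land \neg Q(z,z))

\exists t\, \forall y\, \forall v\, \forall z\, (J(y,y) \lor J(t,y) \lor \neg J(v,v) \land \neg Q(z,z))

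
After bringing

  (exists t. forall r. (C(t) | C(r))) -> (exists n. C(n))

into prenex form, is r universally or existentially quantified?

Eliminate → and ↔ using ¬ and ∨.
  ~(exists t. forall r. (C(t) | C(r))) | (exists n. C(n))
Push ¬ through the quantifiers and connectives to reach negation normal form:
  (forall t. exists r. (~C(t) & ~C(r))) | (exists n. C(n))
All bound variables are already distinct, so no renaming is needed.
Extract every quantifier outward, since the variables are now distinct and don't occur free across branches:
  forall t. exists r. exists n. (~C(t) & ~C(r) | C(n))
The quantifier forall r sits under an odd number of negations (counting the antecedent side of each →), so it flips to exists r.

existential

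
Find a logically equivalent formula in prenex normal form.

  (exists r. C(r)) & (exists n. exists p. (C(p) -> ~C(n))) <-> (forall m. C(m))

Rewrite implications/biconditionals: A → B as ¬A ∨ B; A ↔ B as (¬A ∨ B) ∧ (¬B ∨ A).
  (~((exists r. C(r)) & (exists n. exists p. (~C(p) | ~C(n)))) | (forall m. C(m))) & (~(forall m. C(m)) | (exists r. C(r)) & (exists n. exists p. (~C(p) | ~C(n))))
Move each ¬ inward, flipping quantifiers it crosses:
  ((forall r. ~C(r)) | (forall n. forall p. (C(p) & C(n))) | (forall m. C(m))) & ((exists m. ~C(m)) | (exists r. C(r)) & (exists n. exists p. (~C(p) | ~C(n))))
Standardize variables apart so no two quantifiers bind the same name: m↦w1, r↦u, n↦v, p↦u1.
  ((forall r. ~C(r)) | (forall n. forall p. (C(p) & C(n))) | (forall m. C(m))) & ((exists w1. ~C(w1)) | (exists u. C(u)) & (exists v. exists u1. (~C(u1) | ~C(v))))
Extract every quantifier outward, since the variables are now distinct and don't occur free across branches:
  forall r. forall n. forall p. forall m. exists w1. exists u. exists v. exists u1. ((~C(r) | C(p) & C(n) | C(m)) & (~C(w1) | C(u) & (~C(u1) | ~C(v))))

forall r. forall n. forall p. forall m. exists w1. exists u. exists v. exists u1. ((~C(r) | C(p) & C(n) | C(m)) & (~C(w1) | C(u) & (~C(u1) | ~C(v))))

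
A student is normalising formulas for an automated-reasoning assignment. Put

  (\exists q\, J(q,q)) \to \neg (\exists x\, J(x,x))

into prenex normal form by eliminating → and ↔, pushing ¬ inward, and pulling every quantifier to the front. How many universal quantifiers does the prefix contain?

First replace A → B with ¬A ∨ B.
  \neg (\exists q\, J(q,q)) \lor \neg (\exists x\, J(x,x))
Move each ¬ inward, flipping quantifiers it crosses:
  (\forall q\, \neg J(q,q)) \lor (\forall x\, \neg J(x,x))
All bound variables are already distinct, so no renaming is needed.
Extract every quantifier outward, since the variables are now distinct and don't occur free across branches:
  \forall q\, \forall x\, (\neg J(q,q) \lor \neg J(x,x))
The prefix is \forall q \forall x: 2 universal, 0 existential.

2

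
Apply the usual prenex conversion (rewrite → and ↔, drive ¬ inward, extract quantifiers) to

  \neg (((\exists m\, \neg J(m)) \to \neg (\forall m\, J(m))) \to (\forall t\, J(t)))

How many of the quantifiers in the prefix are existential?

2

Eliminate → and ↔ using ¬ and ∨.
  \neg (\neg (\neg (\exists m\, \neg J(m)) \lor \neg (\forall m\, J(m))) \lor (\forall t\, J(t)))
Move each ¬ inward, flipping quantifiers it crosses:
  ((\forall m\, J(m)) \lor (\exists m\, \neg J(m))) \land (\exists t\, \neg J(t))
Give each quantifier a distinct variable: m↦y.
  ((\forall m\, J(m)) \lor (\exists y\, \neg J(y))) \land (\exists t\, \neg J(t))
Extract every quantifier outward, since the variables are now distinct and don't occur free across branches:
  \forall m\, \exists y\, \exists t\, ((J(m) \lor \neg J(y)) \land \neg J(t))
The prefix is \forall m \exists y \exists t: 1 universal, 2 existential.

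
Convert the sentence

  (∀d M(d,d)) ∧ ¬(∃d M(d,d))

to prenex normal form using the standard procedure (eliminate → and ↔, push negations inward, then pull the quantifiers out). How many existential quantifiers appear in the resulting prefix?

Move each ¬ inward, flipping quantifiers it crosses:
  (∀d M(d,d)) ∧ (∀d ¬M(d,d))
Standardize variables apart so no two quantifiers bind the same name: d↦a.
  (∀d M(d,d)) ∧ (∀a ¬M(a,a))
Extract every quantifier outward, since the variables are now distinct and don't occur free across branches:
  ∀d ∀a (M(d,d) ∧ ¬M(a,a))
The prefix is ∀d ∀a: 2 universal, 0 existential.

0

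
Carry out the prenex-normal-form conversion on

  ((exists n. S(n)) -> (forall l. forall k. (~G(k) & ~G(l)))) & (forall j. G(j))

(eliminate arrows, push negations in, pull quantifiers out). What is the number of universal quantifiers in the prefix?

4

Eliminate → and ↔ using ¬ and ∨.
  (~(exists n. S(n)) | (forall l. forall k. (~G(k) & ~G(l)))) & (forall j. G(j))
Drive negations inward (¬∀x A ≡ ∃x ¬A, ¬∃x A ≡ ∀x ¬A, De Morgan for ∧/∨):
  ((forall n. ~S(n)) | (forall l. forall k. (~G(k) & ~G(l)))) & (forall j. G(j))
Extract every quantifier outward, since the variables are now distinct and don't occur free across branches:
  forall n. forall l. forall k. forall j. ((~S(n) | ~G(k) & ~G(l)) & G(j))
The prefix is forall n forall l forall k forall j: 4 universal, 0 existential.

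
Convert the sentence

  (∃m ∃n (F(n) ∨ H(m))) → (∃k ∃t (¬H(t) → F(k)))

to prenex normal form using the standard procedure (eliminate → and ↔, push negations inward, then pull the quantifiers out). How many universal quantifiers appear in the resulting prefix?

Rewrite implications/biconditionals: A → B as ¬A ∨ B.
  ¬(∃m ∃n (F(n) ∨ H(m))) ∨ (∃k ∃t (¬¬H(t) ∨ F(k)))
Push ¬ through the quantifiers and connectives to reach negation normal form:
  (∀m ∀n (¬F(n) ∧ ¬H(m))) ∨ (∃k ∃t (H(t) ∨ F(k)))
All bound variables are already distinct, so no renaming is needed.
Extract every quantifier outward, since the variables are now distinct and don't occur free across branches:
  ∀m ∀n ∃k ∃t (¬F(n) ∧ ¬H(m) ∨ H(t) ∨ F(k))
The prefix is ∀m ∀n ∃k ∃t: 2 universal, 2 existential.

2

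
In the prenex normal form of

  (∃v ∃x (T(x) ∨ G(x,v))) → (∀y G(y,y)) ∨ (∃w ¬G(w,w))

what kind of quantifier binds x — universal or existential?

universal

Eliminate → and ↔ using ¬ and ∨.
  ¬(∃v ∃x (T(x) ∨ G(x,v))) ∨ (∀y G(y,y)) ∨ (∃w ¬G(w,w))
Drive negations inward (¬∀x A ≡ ∃x ¬A, ¬∃x A ≡ ∀x ¬A, De Morgan for ∧/∨):
  (∀v ∀x (¬T(x) ∧ ¬G(x,v))) ∨ (∀y G(y,y)) ∨ (∃w ¬G(w,w))
All bound variables are already distinct, so no renaming is needed.
Extract every quantifier outward, since the variables are now distinct and don't occur free across branches:
  ∀v ∀x ∀y ∃w (¬T(x) ∧ ¬G(x,v) ∨ G(y,y) ∨ ¬G(w,w))
The quantifier ∃x sits under an odd number of negations (counting the antecedent side of each →), so it flips to ∀x.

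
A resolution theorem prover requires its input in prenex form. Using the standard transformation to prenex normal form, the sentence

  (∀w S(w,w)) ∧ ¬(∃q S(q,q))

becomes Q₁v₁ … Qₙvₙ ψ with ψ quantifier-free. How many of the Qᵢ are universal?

2

Push ¬ through the quantifiers and connectives to reach negation normal form:
  (∀w S(w,w)) ∧ (∀q ¬S(q,q))
Pull the quantifiers to the front (each side's bound variable is not free in the other side):
  ∀w ∀q (S(w,w) ∧ ¬S(q,q))
The prefix is ∀w ∀q: 2 universal, 0 existential.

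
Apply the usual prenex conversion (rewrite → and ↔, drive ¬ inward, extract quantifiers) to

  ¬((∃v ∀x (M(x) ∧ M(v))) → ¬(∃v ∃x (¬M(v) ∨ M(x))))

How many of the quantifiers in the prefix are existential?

First replace A → B with ¬A ∨ B.
  ¬(¬(∃v ∀x (M(x) ∧ M(v))) ∨ ¬(∃v ∃x (¬M(v) ∨ M(x))))
Drive negations inward (¬∀x A ≡ ∃x ¬A, ¬∃x A ≡ ∀x ¬A, De Morgan for ∧/∨):
  (∃v ∀x (M(x) ∧ M(v))) ∧ (∃v ∃x (¬M(v) ∨ M(x)))
Standardize variables apart so no two quantifiers bind the same name: v↦u, x↦z.
  (∃v ∀x (M(x) ∧ M(v))) ∧ (∃u ∃z (¬M(u) ∨ M(z)))
Finally move all quantifiers to the prefix:
  ∃v ∀x ∃u ∃z (M(x) ∧ M(v) ∧ (¬M(u) ∨ M(z)))
The prefix is ∃v ∀x ∃u ∃z: 1 universal, 3 existential.

3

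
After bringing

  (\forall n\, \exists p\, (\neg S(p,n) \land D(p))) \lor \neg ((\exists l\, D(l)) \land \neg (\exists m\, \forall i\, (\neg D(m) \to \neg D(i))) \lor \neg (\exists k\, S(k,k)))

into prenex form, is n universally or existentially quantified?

First replace A → B with ¬A ∨ B.
  (\forall n\, \exists p\, (\neg S(p,n) \land D(p))) \lor \neg ((\exists l\, D(l)) \land \neg (\exists m\, \forall i\, (\neg \neg D(m) \lor \neg D(i))) \lor \neg (\exists k\, S(k,k)))
Drive negations inward (¬∀x A ≡ ∃x ¬A, ¬∃x A ≡ ∀x ¬A, De Morgan for ∧/∨):
  (\forall n\, \exists p\, (\neg S(p,n) \land D(p))) \lor ((\forall l\, \neg D(l)) \lor (\exists m\, \forall i\, (D(m) \lor \neg D(i)))) \land (\exists k\, S(k,k))
All bound variables are already distinct, so no renaming is needed.
Extract every quantifier outward, since the variables are now distinct and don't occur free across branches:
  \forall n\, \exists p\, \forall l\, \exists m\, \forall i\, \exists k\, (\neg S(p,n) \land D(p) \lor (\neg D(l) \lor D(m) \lor \neg D(i)) \land S(k,k))
The quantifier \forall n sits under an even number of negations (counting the antecedent side of each →), so it remains universal.

universal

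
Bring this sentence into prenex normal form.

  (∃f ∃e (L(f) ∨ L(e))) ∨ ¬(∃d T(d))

∃f ∃e ∀d (L(f) ∨ L(e) ∨ ¬T(d))

Drive negations inward (¬∀x A ≡ ∃x ¬A, ¬∃x A ≡ ∀x ¬A, De Morgan for ∧/∨):
  (∃f ∃e (L(f) ∨ L(e))) ∨ (∀d ¬T(d))
Finally move all quantifiers to the prefix:
  ∃f ∃e ∀d (L(f) ∨ L(e) ∨ ¬T(d))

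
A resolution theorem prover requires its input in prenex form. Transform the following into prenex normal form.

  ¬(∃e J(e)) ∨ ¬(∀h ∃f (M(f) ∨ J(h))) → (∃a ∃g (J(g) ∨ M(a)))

First replace A → B with ¬A ∨ B.
  ¬(¬(∃e J(e)) ∨ ¬(∀h ∃f (M(f) ∨ J(h)))) ∨ (∃a ∃g (J(g) ∨ M(a)))
Move each ¬ inward, flipping quantifiers it crosses:
  (∃e J(e)) ∧ (∀h ∃f (M(f) ∨ J(h))) ∨ (∃a ∃g (J(g) ∨ M(a)))
All bound variables are already distinct, so no renaming is needed.
Pull the quantifiers to the front (each side's bound variable is not free in the other side):
  ∃e ∀h ∃f ∃a ∃g (J(e) ∧ (M(f) ∨ J(h)) ∨ J(g) ∨ M(a))

∃e ∀h ∃f ∃a ∃g (J(e) ∧ (M(f) ∨ J(h)) ∨ J(g) ∨ M(a))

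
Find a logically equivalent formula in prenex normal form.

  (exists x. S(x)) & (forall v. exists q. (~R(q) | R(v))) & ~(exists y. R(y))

Move each ¬ inward, flipping quantifiers it crosses:
  (exists x. S(x)) & (forall v. exists q. (~R(q) | R(v))) & (forall y. ~R(y))
All bound variables are already distinct, so no renaming is needed.
Finally move all quantifiers to the prefix:
  exists x. forall v. exists q. forall y. (S(x) & (~R(q) | R(v)) & ~R(y))

exists x. forall v. exists q. forall y. (S(x) & (~R(q) | R(v)) & ~R(y))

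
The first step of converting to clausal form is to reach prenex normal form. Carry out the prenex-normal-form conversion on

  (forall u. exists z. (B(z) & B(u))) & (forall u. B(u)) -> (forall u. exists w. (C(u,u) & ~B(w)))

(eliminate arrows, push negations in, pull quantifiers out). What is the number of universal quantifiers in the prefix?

2

Rewrite implications/biconditionals: A → B as ¬A ∨ B.
  ~((forall u. exists z. (B(z) & B(u))) & (forall u. B(u))) | (forall u. exists w. (C(u,u) & ~B(w)))
Push ¬ through the quantifiers and connectives to reach negation normal form:
  (exists u. forall z. (~B(z) | ~B(u))) | (exists u. ~B(u)) | (forall u. exists w. (C(u,u) & ~B(w)))
Give each quantifier a distinct variable: u↦c, u↦r.
  (exists u. forall z. (~B(z) | ~B(u))) | (exists c. ~B(c)) | (forall r. exists w. (C(r,r) & ~B(w)))
Extract every quantifier outward, since the variables are now distinct and don't occur free across branches:
  exists u. forall z. exists c. forall r. exists w. (~B(z) | ~B(u) | ~B(c) | C(r,r) & ~B(w))
The prefix is exists u forall z exists c forall r exists w: 2 universal, 3 existential.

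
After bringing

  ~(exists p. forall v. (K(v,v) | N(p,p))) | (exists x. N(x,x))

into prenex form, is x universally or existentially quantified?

Push ¬ through the quantifiers and connectives to reach negation normal form:
  (forall p. exists v. (~K(v,v) & ~N(p,p))) | (exists x. N(x,x))
All bound variables are already distinct, so no renaming is needed.
Finally move all quantifiers to the prefix:
  forall p. exists v. exists x. (~K(v,v) & ~N(p,p) | N(x,x))
The quantifier exists x sits under an even number of negations, so it remains existential.

existential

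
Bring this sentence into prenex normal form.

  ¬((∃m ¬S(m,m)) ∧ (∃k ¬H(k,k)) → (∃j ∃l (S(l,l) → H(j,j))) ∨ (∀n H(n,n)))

First replace A → B with ¬A ∨ B.
  ¬(¬((∃m ¬S(m,m)) ∧ (∃k ¬H(k,k))) ∨ (∃j ∃l (¬S(l,l) ∨ H(j,j))) ∨ (∀n H(n,n)))
Move each ¬ inward, flipping quantifiers it crosses:
  (∃m ¬S(m,m)) ∧ (∃k ¬H(k,k)) ∧ (∀j ∀l (S(l,l) ∧ ¬H(j,j))) ∧ (∃n ¬H(n,n))
Finally move all quantifiers to the prefix:
  ∃m ∃k ∀j ∀l ∃n (¬S(m,m) ∧ ¬H(k,k) ∧ S(l,l) ∧ ¬H(j,j) ∧ ¬H(n,n))

∃m ∃k ∀j ∀l ∃n (¬S(m,m) ∧ ¬H(k,k) ∧ S(l,l) ∧ ¬H(j,j) ∧ ¬H(n,n))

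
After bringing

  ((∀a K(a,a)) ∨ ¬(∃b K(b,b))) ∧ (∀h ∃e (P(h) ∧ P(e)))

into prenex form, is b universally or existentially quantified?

Move each ¬ inward, flipping quantifiers it crosses:
  ((∀a K(a,a)) ∨ (∀b ¬K(b,b))) ∧ (∀h ∃e (P(h) ∧ P(e)))
All bound variables are already distinct, so no renaming is needed.
Pull the quantifiers to the front (each side's bound variable is not free in the other side):
  ∀a ∀b ∀h ∃e ((K(a,a) ∨ ¬K(b,b)) ∧ P(h) ∧ P(e))
The quantifier ∃b sits under an odd number of negations, so it flips to ∀b.

universal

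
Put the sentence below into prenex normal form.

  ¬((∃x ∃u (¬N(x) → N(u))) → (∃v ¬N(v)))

∃x ∃u ∀v ((N(x) ∨ N(u)) ∧ N(v))

Rewrite implications/biconditionals: A → B as ¬A ∨ B.
  ¬(¬(∃x ∃u (¬¬N(x) ∨ N(u))) ∨ (∃v ¬N(v)))
Push ¬ through the quantifiers and connectives to reach negation normal form:
  (∃x ∃u (N(x) ∨ N(u))) ∧ (∀v N(v))
All bound variables are already distinct, so no renaming is needed.
Finally move all quantifiers to the prefix:
  ∃x ∃u ∀v ((N(x) ∨ N(u)) ∧ N(v))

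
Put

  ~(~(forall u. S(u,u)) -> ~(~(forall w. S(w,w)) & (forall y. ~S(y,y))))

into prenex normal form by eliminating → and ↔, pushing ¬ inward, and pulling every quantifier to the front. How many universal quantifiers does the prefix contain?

Eliminate → and ↔ using ¬ and ∨.
  ~(~~(forall u. S(u,u)) | ~(~(forall w. S(w,w)) & (forall y. ~S(y,y))))
Push ¬ through the quantifiers and connectives to reach negation normal form:
  (exists u. ~S(u,u)) & (exists w. ~S(w,w)) & (forall y. ~S(y,y))
Finally move all quantifiers to the prefix:
  exists u. exists w. forall y. (~S(u,u) & ~S(w,w) & ~S(y,y))
The prefix is exists u exists w forall y: 1 universal, 2 existential.

1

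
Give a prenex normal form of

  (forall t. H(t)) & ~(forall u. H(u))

forall t. exists u. (H(t) & ~H(u))

Drive negations inward (¬∀x A ≡ ∃x ¬A, ¬∃x A ≡ ∀x ¬A, De Morgan for ∧/∨):
  (forall t. H(t)) & (exists u. ~H(u))
All bound variables are already distinct, so no renaming is needed.
Finally move all quantifiers to the prefix:
  forall t. exists u. (H(t) & ~H(u))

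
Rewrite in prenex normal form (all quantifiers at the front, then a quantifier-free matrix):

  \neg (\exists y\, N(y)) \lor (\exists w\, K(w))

Push ¬ through the quantifiers and connectives to reach negation normal form:
  (\forall y\, \neg N(y)) \lor (\exists w\, K(w))
Finally move all quantifiers to the prefix:
  \forall y\, \exists w\, (\neg N(y) \lor K(w))

\forall y\, \exists w\, (\neg N(y) \lor K(w))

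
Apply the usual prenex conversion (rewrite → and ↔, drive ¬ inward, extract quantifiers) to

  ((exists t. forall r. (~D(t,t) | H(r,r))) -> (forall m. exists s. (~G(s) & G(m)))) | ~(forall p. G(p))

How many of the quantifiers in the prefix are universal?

Eliminate → and ↔ using ¬ and ∨.
  ~(exists t. forall r. (~D(t,t) | H(r,r))) | (forall m. exists s. (~G(s) & G(m))) | ~(forall p. G(p))
Move each ¬ inward, flipping quantifiers it crosses:
  (forall t. exists r. (D(t,t) & ~H(r,r))) | (forall m. exists s. (~G(s) & G(m))) | (exists p. ~G(p))
All bound variables are already distinct, so no renaming is needed.
Finally move all quantifiers to the prefix:
  forall t. exists r. forall m. exists s. exists p. (D(t,t) & ~H(r,r) | ~G(s) & G(m) | ~G(p))
The prefix is forall t exists r forall m exists s exists p: 2 universal, 3 existential.

2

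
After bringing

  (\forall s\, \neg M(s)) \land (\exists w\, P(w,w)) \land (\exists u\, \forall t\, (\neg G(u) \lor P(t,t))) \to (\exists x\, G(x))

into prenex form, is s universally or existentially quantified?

Eliminate → and ↔ using ¬ and ∨.
  \neg ((\forall s\, \neg M(s)) \land (\exists w\, P(w,w)) \land (\exists u\, \forall t\, (\neg G(u) \lor P(t,t)))) \lor (\exists x\, G(x))
Push ¬ through the quantifiers and connectives to reach negation normal form:
  (\exists s\, M(s)) \lor (\forall w\, \neg P(w,w)) \lor (\forall u\, \exists t\, (G(u) \land \neg P(t,t))) \lor (\exists x\, G(x))
Extract every quantifier outward, since the variables are now distinct and don't occur free across branches:
  \exists s\, \forall w\, \forall u\, \exists t\, \exists x\, (M(s) \lor \neg P(w,w) \lor G(u) \land \neg P(t,t) \lor G(x))
The quantifier \forall s sits under an odd number of negations (counting the antecedent side of each →), so it flips to \exists s.

existential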